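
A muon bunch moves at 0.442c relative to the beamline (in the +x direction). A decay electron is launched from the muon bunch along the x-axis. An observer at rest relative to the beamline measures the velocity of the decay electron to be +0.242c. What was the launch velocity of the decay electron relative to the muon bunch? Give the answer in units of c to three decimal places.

-0.224c

Invert the composition law: u' = (u − v)/(1 − uv/c²).
u' = (0.242 − 0.442) / (1 − (0.242)(0.442)) = -0.2000/0.8930 = -0.2240.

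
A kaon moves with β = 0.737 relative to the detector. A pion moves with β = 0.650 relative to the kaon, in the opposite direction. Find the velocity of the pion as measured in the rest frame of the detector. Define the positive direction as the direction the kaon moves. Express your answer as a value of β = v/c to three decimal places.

β = +0.167

With v = 0.737 and u' = -0.650 (in units of c),
u = (u' + v)/(1 + u'v/c²):
u = (-0.650 + 0.737) / (1 + (-0.650)·0.737) = 0.0870/0.5210 = 0.1670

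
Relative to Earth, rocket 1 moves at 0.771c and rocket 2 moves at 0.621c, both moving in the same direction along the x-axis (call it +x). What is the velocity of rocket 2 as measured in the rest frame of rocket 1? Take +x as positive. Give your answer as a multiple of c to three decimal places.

β_A = 0.771, β_B = 0.621.
Transform to A's frame with the inverse velocity-addition law: u' = (u − v)/(1 − uv/c²), taking u = β_B and v = β_A.
u' = (0.621 − 0.771) / (1 − (0.771)(0.621)) = -0.1500/0.5212 = -0.2878.

-0.288c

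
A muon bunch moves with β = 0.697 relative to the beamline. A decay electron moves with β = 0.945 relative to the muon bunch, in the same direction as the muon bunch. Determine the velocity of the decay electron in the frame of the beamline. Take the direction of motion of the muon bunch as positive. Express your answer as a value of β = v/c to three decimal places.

β = 0.990

With v = 0.697 and u' = 0.945 (in units of c),
u = (u' + v)/(1 + u'v/c²):
u = (0.945 + 0.697) / (1 + 0.945·0.697) = 1.6420/1.6587 = 0.9900
(Galilean addition would give +1.642c, exceeding c.)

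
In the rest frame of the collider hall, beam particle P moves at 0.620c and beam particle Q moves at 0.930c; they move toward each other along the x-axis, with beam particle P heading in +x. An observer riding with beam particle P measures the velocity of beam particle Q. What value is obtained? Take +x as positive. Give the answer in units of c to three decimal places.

-0.983c

β_A = 0.620, β_B = -0.930.
Transform to A's frame with the inverse velocity-addition law: u' = (u − v)/(1 − uv/c²), taking u = β_B and v = β_A.
u' = (-0.930 − 0.620) / (1 − (0.620)(-0.930)) = -1.5500/1.5766 = -0.9831.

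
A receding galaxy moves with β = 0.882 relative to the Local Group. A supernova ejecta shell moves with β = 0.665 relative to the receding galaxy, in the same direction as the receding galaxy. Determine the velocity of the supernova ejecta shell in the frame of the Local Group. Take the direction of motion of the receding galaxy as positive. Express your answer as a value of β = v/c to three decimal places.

With v = 0.882 and u' = 0.665 (in units of c),
u = (u' + v)/(1 + u'v/c²):
u = (0.665 + 0.882) / (1 + 0.665·0.882) = 1.5470/1.5865 = 0.9751
(Galilean addition would give +1.547c, exceeding c.)

β = 0.975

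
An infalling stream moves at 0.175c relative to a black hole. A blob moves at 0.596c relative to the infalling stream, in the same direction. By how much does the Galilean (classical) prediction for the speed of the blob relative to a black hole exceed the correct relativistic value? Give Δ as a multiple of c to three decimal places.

Galilean: u_cl = 0.596 + 0.175 = 0.7710.
Relativistic: u_rel = (0.596 + 0.175) / (1 + 0.596·0.175) = 0.7710/1.1043 = 0.6982.
Δ = 0.7710 − 0.6982 = 0.0728.

Δ = 0.073c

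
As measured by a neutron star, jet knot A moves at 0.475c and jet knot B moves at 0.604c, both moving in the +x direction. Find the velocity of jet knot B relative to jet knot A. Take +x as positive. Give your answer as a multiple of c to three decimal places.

β_A = 0.475, β_B = 0.604.
Transform to A's frame with the inverse velocity-addition law: u' = (u − v)/(1 − uv/c²), taking u = β_B and v = β_A.
u' = (0.604 − 0.475) / (1 − (0.475)(0.604)) = 0.1290/0.7131 = 0.1809.

+0.181c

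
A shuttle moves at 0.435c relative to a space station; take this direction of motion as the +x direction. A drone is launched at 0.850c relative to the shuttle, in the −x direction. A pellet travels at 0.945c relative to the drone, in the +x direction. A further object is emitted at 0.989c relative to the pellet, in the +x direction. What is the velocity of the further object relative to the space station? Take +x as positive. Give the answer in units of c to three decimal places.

Apply u = (u' + v)/(1 + u'v/c²) successively, working outward toward the space station.
Start: velocity of the shuttle relative to the space station = 0.4350c.
Compose with the drone (u' = -0.850 in the shuttle frame): u_1 = (-0.850 + 0.435) / (1 + (-0.850)·0.435) = -0.4150/0.6302 = -0.6585.
Compose with the pellet (u' = 0.945 in the drone frame): u_2 = (0.945 + (-0.658)) / (1 + 0.945·(-0.658)) = 0.2865/0.3777 = 0.7585.
Compose with the further object (u' = 0.989 in the pellet frame): u_3 = (0.989 + 0.759) / (1 + 0.989·0.759) = 1.7475/1.7502 = 0.9985.

+0.998c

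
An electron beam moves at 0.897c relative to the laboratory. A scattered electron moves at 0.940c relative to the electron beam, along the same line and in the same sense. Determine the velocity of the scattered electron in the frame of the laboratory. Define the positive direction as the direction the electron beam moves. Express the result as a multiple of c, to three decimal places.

With v = 0.897 and u' = 0.940 (in units of c),
u = (u' + v)/(1 + u'v/c²):
u = (0.940 + 0.897) / (1 + 0.940·0.897) = 1.8370/1.8432 = 0.9966

0.997c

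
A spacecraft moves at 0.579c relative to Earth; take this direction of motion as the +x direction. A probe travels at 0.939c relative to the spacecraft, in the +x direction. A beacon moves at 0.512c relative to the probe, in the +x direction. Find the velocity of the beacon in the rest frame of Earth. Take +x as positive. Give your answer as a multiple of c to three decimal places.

Apply u = (u' + v)/(1 + u'v/c²) successively, working outward toward Earth.
Start: velocity of the spacecraft relative to Earth = 0.5790c.
Compose with the probe (u' = 0.939 in the spacecraft frame): u_1 = (0.939 + 0.579) / (1 + 0.939·0.579) = 1.5180/1.5437 = 0.9834.
Compose with the beacon (u' = 0.512 in the probe frame): u_2 = (0.512 + 0.983) / (1 + 0.512·0.983) = 1.4954/1.5035 = 0.9946.

0.995c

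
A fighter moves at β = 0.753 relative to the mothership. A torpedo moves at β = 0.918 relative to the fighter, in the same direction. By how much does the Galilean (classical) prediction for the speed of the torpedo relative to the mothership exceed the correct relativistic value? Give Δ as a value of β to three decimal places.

Galilean: u_cl = 0.918 + 0.753 = 1.6710.
Relativistic: u_rel = (0.918 + 0.753) / (1 + 0.918·0.753) = 1.6710/1.6913 = 0.9880.
Δ = 1.6710 − 0.9880 = 0.6830.
(The classical prediction exceeds c; the relativistic result does not.)

Δ = 0.683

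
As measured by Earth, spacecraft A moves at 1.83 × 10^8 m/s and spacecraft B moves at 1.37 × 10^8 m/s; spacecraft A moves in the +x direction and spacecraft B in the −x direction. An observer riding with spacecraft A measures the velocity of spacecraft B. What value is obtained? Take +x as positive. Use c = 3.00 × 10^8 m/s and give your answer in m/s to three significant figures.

β_A = 0.610, β_B = -0.457 (dividing each by c = 3.00 × 10^8 m/s).
Transform to A's frame with the inverse velocity-addition law: u' = (u − v)/(1 − uv/c²), taking u = β_B and v = β_A.
u' = (-0.457 − 0.610) / (1 − (0.610)(-0.457)) = -1.0667/1.2786 = -0.8343.
u' = -0.8343 × 3.00 × 10^8 m/s.

-2.50 × 10^8 m/s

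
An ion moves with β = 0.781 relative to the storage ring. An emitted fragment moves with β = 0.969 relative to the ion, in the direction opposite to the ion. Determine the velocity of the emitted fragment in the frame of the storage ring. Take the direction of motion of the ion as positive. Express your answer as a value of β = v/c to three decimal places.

With v = 0.781 and u' = -0.969 (in units of c),
u = (u' + v)/(1 + u'v/c²):
u = (-0.969 + 0.781) / (1 + (-0.969)·0.781) = -0.1880/0.2432 = -0.7730
(Galilean addition would give -0.188c.)

β = -0.773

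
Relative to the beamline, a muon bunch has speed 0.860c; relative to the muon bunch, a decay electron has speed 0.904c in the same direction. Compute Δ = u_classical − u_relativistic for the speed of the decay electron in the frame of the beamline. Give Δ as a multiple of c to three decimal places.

Galilean: u_cl = 0.904 + 0.860 = 1.7640.
Relativistic: u_rel = (0.904 + 0.860) / (1 + 0.904·0.860) = 1.7640/1.7774 = 0.9924.
Δ = 1.7640 − 0.9924 = 0.7716.
(The classical prediction exceeds c; the relativistic result does not.)

Δ = 0.772c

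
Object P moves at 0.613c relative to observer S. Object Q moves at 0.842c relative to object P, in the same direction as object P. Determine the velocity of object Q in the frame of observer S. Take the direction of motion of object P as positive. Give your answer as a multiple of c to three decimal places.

0.960c

With v = 0.613 and u' = 0.842 (in units of c),
u = (u' + v)/(1 + u'v/c²):
u = (0.842 + 0.613) / (1 + 0.842·0.613) = 1.4550/1.5161 = 0.9597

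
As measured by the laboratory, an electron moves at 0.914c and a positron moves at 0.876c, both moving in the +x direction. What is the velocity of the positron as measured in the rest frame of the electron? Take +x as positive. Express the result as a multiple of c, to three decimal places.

β_A = 0.914, β_B = 0.876.
Transform to A's frame with the inverse velocity-addition law: u' = (u − v)/(1 − uv/c²), taking u = β_B and v = β_A.
u' = (0.876 − 0.914) / (1 − (0.914)(0.876)) = -0.0380/0.1993 = -0.1906.

-0.191c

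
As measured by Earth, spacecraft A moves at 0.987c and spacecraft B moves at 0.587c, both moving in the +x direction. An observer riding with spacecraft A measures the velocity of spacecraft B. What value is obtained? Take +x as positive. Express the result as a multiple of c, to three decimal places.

β_A = 0.987, β_B = 0.587.
Transform to A's frame with the inverse velocity-addition law: u' = (u − v)/(1 − uv/c²), taking u = β_B and v = β_A.
u' = (0.587 − 0.987) / (1 − (0.987)(0.587)) = -0.4000/0.4206 = -0.9510.

-0.951c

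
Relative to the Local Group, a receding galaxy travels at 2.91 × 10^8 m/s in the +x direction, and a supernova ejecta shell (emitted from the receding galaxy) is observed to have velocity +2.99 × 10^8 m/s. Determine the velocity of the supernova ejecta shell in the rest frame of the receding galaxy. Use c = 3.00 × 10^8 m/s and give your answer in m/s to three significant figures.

v = 0.970c, u = 0.997c.
Invert the composition law: u' = (u − v)/(1 − uv/c²).
u' = (0.997 − 0.970) / (1 − (0.997)(0.970)) = 0.0267/0.0332 = 0.8024.
u' = 0.8024 × 3.00 × 10^8 m/s.

+2.41 × 10^8 m/s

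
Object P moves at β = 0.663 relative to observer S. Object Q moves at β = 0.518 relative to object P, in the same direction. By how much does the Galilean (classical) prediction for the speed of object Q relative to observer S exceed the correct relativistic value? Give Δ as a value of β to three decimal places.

Galilean: u_cl = 0.518 + 0.663 = 1.1810.
Relativistic: u_rel = (0.518 + 0.663) / (1 + 0.518·0.663) = 1.1810/1.3434 = 0.8791.
Δ = 1.1810 − 0.8791 = 0.3019.
(The classical prediction exceeds c; the relativistic result does not.)

Δ = 0.302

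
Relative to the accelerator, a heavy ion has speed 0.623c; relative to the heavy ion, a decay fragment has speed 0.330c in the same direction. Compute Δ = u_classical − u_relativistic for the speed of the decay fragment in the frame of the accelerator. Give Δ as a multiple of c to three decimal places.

Δ = 0.163c

Galilean: u_cl = 0.330 + 0.623 = 0.9530.
Relativistic: u_rel = (0.330 + 0.623) / (1 + 0.330·0.623) = 0.9530/1.2056 = 0.7905.
Δ = 0.9530 − 0.7905 = 0.1625.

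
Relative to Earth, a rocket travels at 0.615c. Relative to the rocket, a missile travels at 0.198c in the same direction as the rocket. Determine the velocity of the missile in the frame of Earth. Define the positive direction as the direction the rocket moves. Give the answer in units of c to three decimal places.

0.725c

With v = 0.615 and u' = 0.198 (in units of c),
u = (u' + v)/(1 + u'v/c²):
u = (0.198 + 0.615) / (1 + 0.198·0.615) = 0.8130/1.1218 = 0.7247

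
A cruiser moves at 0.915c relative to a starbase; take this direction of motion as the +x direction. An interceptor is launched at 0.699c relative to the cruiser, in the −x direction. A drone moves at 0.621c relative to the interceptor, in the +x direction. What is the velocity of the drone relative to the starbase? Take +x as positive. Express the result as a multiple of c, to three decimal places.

+0.889c

Apply u = (u' + v)/(1 + u'v/c²) successively, working outward toward the starbase.
Start: velocity of the cruiser relative to the starbase = 0.9150c.
Compose with the interceptor (u' = -0.699 in the cruiser frame): u_1 = (-0.699 + 0.915) / (1 + (-0.699)·0.915) = 0.2160/0.3604 = 0.5993.
Compose with the drone (u' = 0.621 in the interceptor frame): u_2 = (0.621 + 0.599) / (1 + 0.621·0.599) = 1.2203/1.3722 = 0.8893.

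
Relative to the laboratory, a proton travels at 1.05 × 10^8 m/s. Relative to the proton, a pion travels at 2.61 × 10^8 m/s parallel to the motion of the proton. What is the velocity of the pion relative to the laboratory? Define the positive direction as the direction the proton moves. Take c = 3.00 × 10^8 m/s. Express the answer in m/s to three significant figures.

2.81 × 10^8 m/s

In units of c (dividing by 3.00 × 10^8 m/s): v = 0.350, u' = 0.870.
u = (u' + v)/(1 + u'v/c²):
u = (0.870 + 0.350) / (1 + 0.870·0.350) = 1.2200/1.3045 = 0.9352
(Galilean addition would give +1.220c, exceeding c.)
Converting back: u = 0.9352 × 3.00 × 10^8 m/s.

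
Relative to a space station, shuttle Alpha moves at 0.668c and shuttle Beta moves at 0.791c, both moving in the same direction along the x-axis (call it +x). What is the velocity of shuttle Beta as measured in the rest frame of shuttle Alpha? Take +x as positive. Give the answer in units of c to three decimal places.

+0.261c

β_A = 0.668, β_B = 0.791.
Transform to A's frame with the inverse velocity-addition law: u' = (u − v)/(1 − uv/c²), taking u = β_B and v = β_A.
u' = (0.791 − 0.668) / (1 − (0.668)(0.791)) = 0.1230/0.4716 = 0.2608.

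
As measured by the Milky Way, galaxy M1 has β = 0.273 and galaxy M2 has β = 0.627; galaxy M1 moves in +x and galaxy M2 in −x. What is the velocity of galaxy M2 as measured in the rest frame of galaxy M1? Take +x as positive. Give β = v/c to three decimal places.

β = -0.768

β_A = 0.273, β_B = -0.627.
Transform to A's frame with the inverse velocity-addition law: u' = (u − v)/(1 − uv/c²), taking u = β_B and v = β_A.
u' = (-0.627 − 0.273) / (1 − (0.273)(-0.627)) = -0.9000/1.1712 = -0.7685.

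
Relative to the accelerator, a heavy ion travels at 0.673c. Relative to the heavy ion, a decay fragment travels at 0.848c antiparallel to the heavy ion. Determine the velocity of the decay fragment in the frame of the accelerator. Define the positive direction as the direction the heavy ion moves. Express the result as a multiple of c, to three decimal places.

With v = 0.673 and u' = -0.848 (in units of c),
u = (u' + v)/(1 + u'v/c²):
u = (-0.848 + 0.673) / (1 + (-0.848)·0.673) = -0.1750/0.4293 = -0.4076

-0.408c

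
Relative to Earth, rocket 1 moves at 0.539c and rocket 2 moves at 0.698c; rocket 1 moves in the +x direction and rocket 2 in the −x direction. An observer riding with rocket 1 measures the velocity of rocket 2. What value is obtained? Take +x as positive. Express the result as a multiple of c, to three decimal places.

-0.899c

β_A = 0.539, β_B = -0.698.
Transform to A's frame with the inverse velocity-addition law: u' = (u − v)/(1 − uv/c²), taking u = β_B and v = β_A.
u' = (-0.698 − 0.539) / (1 − (0.539)(-0.698)) = -1.2370/1.3762 = -0.8988.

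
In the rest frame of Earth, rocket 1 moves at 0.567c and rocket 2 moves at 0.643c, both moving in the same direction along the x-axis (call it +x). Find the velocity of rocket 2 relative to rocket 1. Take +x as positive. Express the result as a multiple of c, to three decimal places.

β_A = 0.567, β_B = 0.643.
Transform to A's frame with the inverse velocity-addition law: u' = (u − v)/(1 − uv/c²), taking u = β_B and v = β_A.
u' = (0.643 − 0.567) / (1 − (0.567)(0.643)) = 0.0760/0.6354 = 0.1196.

+0.120c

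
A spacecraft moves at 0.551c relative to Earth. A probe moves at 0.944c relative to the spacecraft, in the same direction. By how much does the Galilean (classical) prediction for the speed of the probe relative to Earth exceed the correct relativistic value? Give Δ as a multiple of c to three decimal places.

Galilean: u_cl = 0.944 + 0.551 = 1.4950.
Relativistic: u_rel = (0.944 + 0.551) / (1 + 0.944·0.551) = 1.4950/1.5201 = 0.9835.
Δ = 1.4950 − 0.9835 = 0.5115.
(The classical prediction exceeds c; the relativistic result does not.)

Δ = 0.512c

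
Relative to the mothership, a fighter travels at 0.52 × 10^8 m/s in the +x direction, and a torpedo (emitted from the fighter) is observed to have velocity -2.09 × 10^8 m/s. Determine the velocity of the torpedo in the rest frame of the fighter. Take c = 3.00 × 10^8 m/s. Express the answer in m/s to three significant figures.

v = 0.173c, u = -0.697c.
Invert the composition law: u' = (u − v)/(1 − uv/c²).
u' = (-0.697 − 0.173) / (1 − (-0.697)(0.173)) = -0.8700/1.1208 = -0.7763.
u' = -0.7763 × 3.00 × 10^8 m/s.

-2.33 × 10^8 m/s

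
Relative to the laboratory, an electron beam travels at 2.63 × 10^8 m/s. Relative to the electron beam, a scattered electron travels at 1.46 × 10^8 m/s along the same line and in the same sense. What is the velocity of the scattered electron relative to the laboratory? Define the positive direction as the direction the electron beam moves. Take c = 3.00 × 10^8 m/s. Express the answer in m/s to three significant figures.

2.87 × 10^8 m/s

In units of c (dividing by 3.00 × 10^8 m/s): v = 0.877, u' = 0.487.
u = (u' + v)/(1 + u'v/c²):
u = (0.487 + 0.877) / (1 + 0.487·0.877) = 1.3633/1.4266 = 0.9556
Converting back: u = 0.9556 × 3.00 × 10^8 m/s.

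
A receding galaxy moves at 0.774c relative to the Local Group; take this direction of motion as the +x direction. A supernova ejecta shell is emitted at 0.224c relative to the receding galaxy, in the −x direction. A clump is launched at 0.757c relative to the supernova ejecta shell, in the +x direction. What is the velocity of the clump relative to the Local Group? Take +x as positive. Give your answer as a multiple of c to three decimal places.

+0.946c

Apply u = (u' + v)/(1 + u'v/c²) successively, working outward toward the Local Group.
Start: velocity of the receding galaxy relative to the Local Group = 0.7740c.
Compose with the supernova ejecta shell (u' = -0.224 in the receding galaxy frame): u_1 = (-0.224 + 0.774) / (1 + (-0.224)·0.774) = 0.5500/0.8266 = 0.6654.
Compose with the clump (u' = 0.757 in the supernova ejecta shell frame): u_2 = (0.757 + 0.665) / (1 + 0.757·0.665) = 1.4224/1.5037 = 0.9459.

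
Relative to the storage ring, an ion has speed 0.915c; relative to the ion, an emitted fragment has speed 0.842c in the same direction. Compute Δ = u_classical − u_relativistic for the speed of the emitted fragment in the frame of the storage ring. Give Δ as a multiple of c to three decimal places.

Galilean: u_cl = 0.842 + 0.915 = 1.7570.
Relativistic: u_rel = (0.842 + 0.915) / (1 + 0.842·0.915) = 1.7570/1.7704 = 0.9924.
Δ = 1.7570 − 0.9924 = 0.7646.
(The classical prediction exceeds c; the relativistic result does not.)

Δ = 0.765c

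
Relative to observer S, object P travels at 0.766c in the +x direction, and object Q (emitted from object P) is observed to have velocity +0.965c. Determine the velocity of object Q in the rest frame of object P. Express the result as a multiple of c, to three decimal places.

+0.763c

Invert the composition law: u' = (u − v)/(1 − uv/c²).
u' = (0.965 − 0.766) / (1 − (0.965)(0.766)) = 0.1990/0.2608 = 0.7630.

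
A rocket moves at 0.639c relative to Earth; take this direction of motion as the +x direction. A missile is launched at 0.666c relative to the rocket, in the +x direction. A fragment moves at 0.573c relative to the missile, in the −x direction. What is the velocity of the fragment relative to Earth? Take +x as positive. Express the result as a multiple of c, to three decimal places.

+0.720c

Apply u = (u' + v)/(1 + u'v/c²) successively, working outward toward Earth.
Start: velocity of the rocket relative to Earth = 0.6390c.
Compose with the missile (u' = 0.666 in the rocket frame): u_1 = (0.666 + 0.639) / (1 + 0.666·0.639) = 1.3050/1.4256 = 0.9154.
Compose with the fragment (u' = -0.573 in the missile frame): u_2 = (-0.573 + 0.915) / (1 + (-0.573)·0.915) = 0.3424/0.4755 = 0.7202.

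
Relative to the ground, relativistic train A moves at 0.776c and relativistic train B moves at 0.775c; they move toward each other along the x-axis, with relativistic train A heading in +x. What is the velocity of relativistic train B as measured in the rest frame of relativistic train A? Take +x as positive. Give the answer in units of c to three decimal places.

-0.969c

β_A = 0.776, β_B = -0.775.
Transform to A's frame with the inverse velocity-addition law: u' = (u − v)/(1 − uv/c²), taking u = β_B and v = β_A.
u' = (-0.775 − 0.776) / (1 − (0.776)(-0.775)) = -1.5510/1.6014 = -0.9685.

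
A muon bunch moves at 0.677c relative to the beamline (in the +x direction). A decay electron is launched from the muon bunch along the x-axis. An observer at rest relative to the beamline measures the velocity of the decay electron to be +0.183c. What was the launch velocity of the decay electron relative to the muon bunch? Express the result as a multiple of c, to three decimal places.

Invert the composition law: u' = (u − v)/(1 − uv/c²).
u' = (0.183 − 0.677) / (1 − (0.183)(0.677)) = -0.4940/0.8761 = -0.5639.

-0.564c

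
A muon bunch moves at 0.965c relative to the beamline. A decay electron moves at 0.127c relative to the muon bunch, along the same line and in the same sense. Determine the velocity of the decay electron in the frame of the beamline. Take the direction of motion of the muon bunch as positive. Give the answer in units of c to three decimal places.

0.973c

With v = 0.965 and u' = 0.127 (in units of c),
u = (u' + v)/(1 + u'v/c²):
u = (0.127 + 0.965) / (1 + 0.127·0.965) = 1.0920/1.1226 = 0.9728
(Galilean addition would give +1.092c, exceeding c.)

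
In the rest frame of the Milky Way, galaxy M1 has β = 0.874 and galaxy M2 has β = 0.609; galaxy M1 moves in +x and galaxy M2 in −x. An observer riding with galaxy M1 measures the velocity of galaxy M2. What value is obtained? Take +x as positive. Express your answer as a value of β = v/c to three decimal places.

β = -0.968

β_A = 0.874, β_B = -0.609.
Transform to A's frame with the inverse velocity-addition law: u' = (u − v)/(1 − uv/c²), taking u = β_B and v = β_A.
u' = (-0.609 − 0.874) / (1 − (0.874)(-0.609)) = -1.4830/1.5323 = -0.9678.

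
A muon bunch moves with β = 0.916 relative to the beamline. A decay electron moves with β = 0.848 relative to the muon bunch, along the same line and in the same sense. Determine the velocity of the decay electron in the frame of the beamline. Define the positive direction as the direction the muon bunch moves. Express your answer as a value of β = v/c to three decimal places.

β = 0.993

With v = 0.916 and u' = 0.848 (in units of c),
u = (u' + v)/(1 + u'v/c²):
u = (0.848 + 0.916) / (1 + 0.848·0.916) = 1.7640/1.7768 = 0.9928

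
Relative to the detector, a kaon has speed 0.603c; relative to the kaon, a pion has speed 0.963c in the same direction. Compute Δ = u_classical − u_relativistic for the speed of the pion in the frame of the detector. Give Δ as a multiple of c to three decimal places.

Δ = 0.575c

Galilean: u_cl = 0.963 + 0.603 = 1.5660.
Relativistic: u_rel = (0.963 + 0.603) / (1 + 0.963·0.603) = 1.5660/1.5807 = 0.9907.
Δ = 1.5660 − 0.9907 = 0.5753.
(The classical prediction exceeds c; the relativistic result does not.)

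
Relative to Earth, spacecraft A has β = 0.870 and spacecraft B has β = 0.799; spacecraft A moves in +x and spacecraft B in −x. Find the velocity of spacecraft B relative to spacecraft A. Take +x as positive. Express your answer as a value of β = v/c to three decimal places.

β = -0.985

β_A = 0.870, β_B = -0.799.
Transform to A's frame with the inverse velocity-addition law: u' = (u − v)/(1 − uv/c²), taking u = β_B and v = β_A.
u' = (-0.799 − 0.870) / (1 − (0.870)(-0.799)) = -1.6690/1.6951 = -0.9846.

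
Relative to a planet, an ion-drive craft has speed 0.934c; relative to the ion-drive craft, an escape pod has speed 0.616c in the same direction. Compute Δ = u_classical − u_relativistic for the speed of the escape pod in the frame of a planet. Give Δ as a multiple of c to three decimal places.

Galilean: u_cl = 0.616 + 0.934 = 1.5500.
Relativistic: u_rel = (0.616 + 0.934) / (1 + 0.616·0.934) = 1.5500/1.5753 = 0.9839.
Δ = 1.5500 − 0.9839 = 0.5661.
(The classical prediction exceeds c; the relativistic result does not.)

Δ = 0.566c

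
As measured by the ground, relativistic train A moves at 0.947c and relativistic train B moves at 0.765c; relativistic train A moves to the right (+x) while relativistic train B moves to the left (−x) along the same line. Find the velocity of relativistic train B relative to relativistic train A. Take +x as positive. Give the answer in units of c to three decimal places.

β_A = 0.947, β_B = -0.765.
Transform to A's frame with the inverse velocity-addition law: u' = (u − v)/(1 − uv/c²), taking u = β_B and v = β_A.
u' = (-0.765 − 0.947) / (1 − (0.947)(-0.765)) = -1.7120/1.7245 = -0.9928.

-0.993c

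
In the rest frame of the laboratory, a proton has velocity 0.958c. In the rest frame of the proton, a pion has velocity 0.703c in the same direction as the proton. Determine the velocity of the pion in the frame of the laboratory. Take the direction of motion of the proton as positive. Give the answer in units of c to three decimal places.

0.993c

With v = 0.958 and u' = 0.703 (in units of c),
u = (u' + v)/(1 + u'v/c²):
u = (0.703 + 0.958) / (1 + 0.703·0.958) = 1.6610/1.6735 = 0.9925
(Galilean addition would give +1.661c, exceeding c.)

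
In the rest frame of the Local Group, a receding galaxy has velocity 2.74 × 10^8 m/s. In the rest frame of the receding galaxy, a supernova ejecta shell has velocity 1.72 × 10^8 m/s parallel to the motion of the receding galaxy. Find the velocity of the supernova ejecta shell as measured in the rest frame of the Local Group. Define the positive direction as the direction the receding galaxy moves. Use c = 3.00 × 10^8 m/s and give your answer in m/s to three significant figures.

In units of c (dividing by 3.00 × 10^8 m/s): v = 0.913, u' = 0.573.
u = (u' + v)/(1 + u'v/c²):
u = (0.573 + 0.913) / (1 + 0.573·0.913) = 1.4867/1.5236 = 0.9757
Converting back: u = 0.9757 × 3.00 × 10^8 m/s.

2.93 × 10^8 m/s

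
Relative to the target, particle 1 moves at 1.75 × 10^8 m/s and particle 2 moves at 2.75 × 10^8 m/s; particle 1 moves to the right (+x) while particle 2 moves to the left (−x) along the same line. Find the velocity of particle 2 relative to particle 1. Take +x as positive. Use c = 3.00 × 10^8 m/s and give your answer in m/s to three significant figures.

β_A = 0.583, β_B = -0.917 (dividing each by c = 3.00 × 10^8 m/s).
Transform to A's frame with the inverse velocity-addition law: u' = (u − v)/(1 − uv/c²), taking u = β_B and v = β_A.
u' = (-0.917 − 0.583) / (1 − (0.583)(-0.917)) = -1.5000/1.5347 = -0.9774.
u' = -0.9774 × 3.00 × 10^8 m/s.

-2.93 × 10^8 m/s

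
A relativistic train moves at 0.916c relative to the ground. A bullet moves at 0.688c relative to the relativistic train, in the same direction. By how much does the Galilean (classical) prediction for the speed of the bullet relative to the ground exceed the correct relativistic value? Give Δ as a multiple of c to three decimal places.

Galilean: u_cl = 0.688 + 0.916 = 1.6040.
Relativistic: u_rel = (0.688 + 0.916) / (1 + 0.688·0.916) = 1.6040/1.6302 = 0.9839.
Δ = 1.6040 − 0.9839 = 0.6201.
(The classical prediction exceeds c; the relativistic result does not.)

Δ = 0.620c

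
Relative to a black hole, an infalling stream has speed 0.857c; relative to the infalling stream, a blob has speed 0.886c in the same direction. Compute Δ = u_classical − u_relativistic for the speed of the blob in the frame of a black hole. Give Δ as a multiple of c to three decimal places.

Δ = 0.752c

Galilean: u_cl = 0.886 + 0.857 = 1.7430.
Relativistic: u_rel = (0.886 + 0.857) / (1 + 0.886·0.857) = 1.7430/1.7593 = 0.9907.
Δ = 1.7430 − 0.9907 = 0.7523.
(The classical prediction exceeds c; the relativistic result does not.)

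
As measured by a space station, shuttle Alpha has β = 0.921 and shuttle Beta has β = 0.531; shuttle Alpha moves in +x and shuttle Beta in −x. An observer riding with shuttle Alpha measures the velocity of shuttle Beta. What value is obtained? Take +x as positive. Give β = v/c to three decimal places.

β = -0.975

β_A = 0.921, β_B = -0.531.
Transform to A's frame with the inverse velocity-addition law: u' = (u − v)/(1 − uv/c²), taking u = β_B and v = β_A.
u' = (-0.531 − 0.921) / (1 − (0.921)(-0.531)) = -1.4520/1.4891 = -0.9751.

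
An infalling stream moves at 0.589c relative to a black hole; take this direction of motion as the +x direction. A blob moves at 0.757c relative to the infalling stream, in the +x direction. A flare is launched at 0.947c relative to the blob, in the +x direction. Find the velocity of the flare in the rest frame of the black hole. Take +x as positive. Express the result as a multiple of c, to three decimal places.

0.998c

Apply u = (u' + v)/(1 + u'v/c²) successively, working outward toward the black hole.
Start: velocity of the infalling stream relative to the black hole = 0.5890c.
Compose with the blob (u' = 0.757 in the infalling stream frame): u_1 = (0.757 + 0.589) / (1 + 0.757·0.589) = 1.3460/1.4459 = 0.9309.
Compose with the flare (u' = 0.947 in the blob frame): u_2 = (0.947 + 0.931) / (1 + 0.947·0.931) = 1.8779/1.8816 = 0.9981.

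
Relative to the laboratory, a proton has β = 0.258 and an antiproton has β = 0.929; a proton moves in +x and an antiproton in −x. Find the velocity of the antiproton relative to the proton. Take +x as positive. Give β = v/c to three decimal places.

β = -0.958

β_A = 0.258, β_B = -0.929.
Transform to A's frame with the inverse velocity-addition law: u' = (u − v)/(1 − uv/c²), taking u = β_B and v = β_A.
u' = (-0.929 − 0.258) / (1 − (0.258)(-0.929)) = -1.1870/1.2397 = -0.9575.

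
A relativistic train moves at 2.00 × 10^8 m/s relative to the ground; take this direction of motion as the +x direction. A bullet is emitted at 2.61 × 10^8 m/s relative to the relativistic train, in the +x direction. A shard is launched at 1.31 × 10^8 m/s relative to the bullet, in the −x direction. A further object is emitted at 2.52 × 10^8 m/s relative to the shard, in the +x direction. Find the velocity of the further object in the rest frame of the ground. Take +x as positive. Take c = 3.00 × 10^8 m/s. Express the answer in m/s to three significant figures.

+2.98 × 10^8 m/s

Apply u = (u' + v)/(1 + u'v/c²) successively, working outward toward the ground.
(Dividing each given speed by c = 3.00 × 10^8 m/s to work in units of c.)
Start: velocity of the relativistic train relative to the ground = 0.6667c.
Compose with the bullet (u' = 0.870 in the relativistic train frame): u_1 = (0.870 + 0.667) / (1 + 0.870·0.667) = 1.5367/1.5800 = 0.9726.
Compose with the shard (u' = -0.437 in the bullet frame): u_2 = (-0.437 + 0.973) / (1 + (-0.437)·0.973) = 0.5359/0.5753 = 0.9315.
Compose with the further object (u' = 0.840 in the shard frame): u_3 = (0.840 + 0.932) / (1 + 0.840·0.932) = 1.7715/1.7825 = 0.9939.
So u = 0.9939 × 3.00 × 10^8 m/s.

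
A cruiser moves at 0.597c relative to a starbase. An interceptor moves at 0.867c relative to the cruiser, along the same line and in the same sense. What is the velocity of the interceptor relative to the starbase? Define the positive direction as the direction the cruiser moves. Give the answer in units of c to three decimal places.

With v = 0.597 and u' = 0.867 (in units of c),
u = (u' + v)/(1 + u'v/c²):
u = (0.867 + 0.597) / (1 + 0.867·0.597) = 1.4640/1.5176 = 0.9647
(Galilean addition would give +1.464c, exceeding c.)

0.965c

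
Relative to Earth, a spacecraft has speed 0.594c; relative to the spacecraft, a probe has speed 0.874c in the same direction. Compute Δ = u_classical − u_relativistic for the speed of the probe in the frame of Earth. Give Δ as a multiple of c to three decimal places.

Δ = 0.502c

Galilean: u_cl = 0.874 + 0.594 = 1.4680.
Relativistic: u_rel = (0.874 + 0.594) / (1 + 0.874·0.594) = 1.4680/1.5192 = 0.9663.
Δ = 1.4680 − 0.9663 = 0.5017.
(The classical prediction exceeds c; the relativistic result does not.)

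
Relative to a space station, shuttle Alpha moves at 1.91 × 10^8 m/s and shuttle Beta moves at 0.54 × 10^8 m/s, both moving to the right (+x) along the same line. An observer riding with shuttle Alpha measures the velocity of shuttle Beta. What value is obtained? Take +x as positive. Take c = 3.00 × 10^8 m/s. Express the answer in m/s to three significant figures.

β_A = 0.637, β_B = 0.180 (dividing each by c = 3.00 × 10^8 m/s).
Transform to A's frame with the inverse velocity-addition law: u' = (u − v)/(1 − uv/c²), taking u = β_B and v = β_A.
u' = (0.180 − 0.637) / (1 − (0.637)(0.180)) = -0.4567/0.8854 = -0.5158.
u' = -0.5158 × 3.00 × 10^8 m/s.

-1.55 × 10^8 m/s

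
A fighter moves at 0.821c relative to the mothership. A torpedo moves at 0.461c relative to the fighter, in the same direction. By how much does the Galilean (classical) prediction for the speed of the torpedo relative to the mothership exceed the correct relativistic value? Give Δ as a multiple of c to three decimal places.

Galilean: u_cl = 0.461 + 0.821 = 1.2820.
Relativistic: u_rel = (0.461 + 0.821) / (1 + 0.461·0.821) = 1.2820/1.3785 = 0.9300.
Δ = 1.2820 − 0.9300 = 0.3520.
(The classical prediction exceeds c; the relativistic result does not.)

Δ = 0.352c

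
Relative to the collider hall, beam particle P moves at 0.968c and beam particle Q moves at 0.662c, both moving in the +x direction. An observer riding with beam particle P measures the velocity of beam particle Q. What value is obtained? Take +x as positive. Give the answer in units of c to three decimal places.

β_A = 0.968, β_B = 0.662.
Transform to A's frame with the inverse velocity-addition law: u' = (u − v)/(1 − uv/c²), taking u = β_B and v = β_A.
u' = (0.662 − 0.968) / (1 − (0.968)(0.662)) = -0.3060/0.3592 = -0.8519.

-0.852c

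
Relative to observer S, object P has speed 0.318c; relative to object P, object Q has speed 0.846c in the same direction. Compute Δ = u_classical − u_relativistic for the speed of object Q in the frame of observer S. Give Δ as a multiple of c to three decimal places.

Δ = 0.247c

Galilean: u_cl = 0.846 + 0.318 = 1.1640.
Relativistic: u_rel = (0.846 + 0.318) / (1 + 0.846·0.318) = 1.1640/1.2690 = 0.9172.
Δ = 1.1640 − 0.9172 = 0.2468.
(The classical prediction exceeds c; the relativistic result does not.)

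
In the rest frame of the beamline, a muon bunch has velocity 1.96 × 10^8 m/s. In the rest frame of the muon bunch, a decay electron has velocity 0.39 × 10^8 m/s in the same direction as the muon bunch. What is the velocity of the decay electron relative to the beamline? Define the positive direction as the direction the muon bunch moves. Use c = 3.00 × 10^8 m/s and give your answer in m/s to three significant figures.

In units of c (dividing by 3.00 × 10^8 m/s): v = 0.653, u' = 0.130.
u = (u' + v)/(1 + u'v/c²):
u = (0.130 + 0.653) / (1 + 0.130·0.653) = 0.7833/1.0849 = 0.7220
(Galilean addition would give +0.783c.)
Converting back: u = 0.7220 × 3.00 × 10^8 m/s.

2.17 × 10^8 m/s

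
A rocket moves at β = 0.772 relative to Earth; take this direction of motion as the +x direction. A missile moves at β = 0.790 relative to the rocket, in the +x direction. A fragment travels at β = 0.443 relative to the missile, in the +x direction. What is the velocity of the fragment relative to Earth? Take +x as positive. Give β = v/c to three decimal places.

β = 0.988

Apply u = (u' + v)/(1 + u'v/c²) successively, working outward toward Earth.
Start: velocity of the rocket relative to Earth = 0.7720c.
Compose with the missile (u' = 0.790 in the rocket frame): u_1 = (0.790 + 0.772) / (1 + 0.790·0.772) = 1.5620/1.6099 = 0.9703.
Compose with the fragment (u' = 0.443 in the missile frame): u_2 = (0.443 + 0.970) / (1 + 0.443·0.970) = 1.4133/1.4298 = 0.9884.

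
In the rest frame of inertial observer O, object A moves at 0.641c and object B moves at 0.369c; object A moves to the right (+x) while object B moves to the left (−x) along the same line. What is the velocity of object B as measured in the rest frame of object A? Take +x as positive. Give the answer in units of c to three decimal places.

β_A = 0.641, β_B = -0.369.
Transform to A's frame with the inverse velocity-addition law: u' = (u − v)/(1 − uv/c²), taking u = β_B and v = β_A.
u' = (-0.369 − 0.641) / (1 − (0.641)(-0.369)) = -1.0100/1.2365 = -0.8168.

-0.817c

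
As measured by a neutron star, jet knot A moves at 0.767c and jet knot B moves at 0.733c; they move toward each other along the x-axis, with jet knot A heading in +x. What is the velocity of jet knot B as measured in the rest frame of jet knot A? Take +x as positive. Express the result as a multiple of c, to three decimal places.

-0.960c

β_A = 0.767, β_B = -0.733.
Transform to A's frame with the inverse velocity-addition law: u' = (u − v)/(1 − uv/c²), taking u = β_B and v = β_A.
u' = (-0.733 − 0.767) / (1 − (0.767)(-0.733)) = -1.5000/1.5622 = -0.9602.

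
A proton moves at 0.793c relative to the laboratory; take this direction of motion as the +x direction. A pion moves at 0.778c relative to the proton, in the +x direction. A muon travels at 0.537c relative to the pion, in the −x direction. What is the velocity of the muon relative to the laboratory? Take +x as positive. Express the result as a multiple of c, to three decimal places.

+0.909c

Apply u = (u' + v)/(1 + u'v/c²) successively, working outward toward the laboratory.
Start: velocity of the proton relative to the laboratory = 0.7930c.
Compose with the pion (u' = 0.778 in the proton frame): u_1 = (0.778 + 0.793) / (1 + 0.778·0.793) = 1.5710/1.6170 = 0.9716.
Compose with the muon (u' = -0.537 in the pion frame): u_2 = (-0.537 + 0.972) / (1 + (-0.537)·0.972) = 0.4346/0.4783 = 0.9087.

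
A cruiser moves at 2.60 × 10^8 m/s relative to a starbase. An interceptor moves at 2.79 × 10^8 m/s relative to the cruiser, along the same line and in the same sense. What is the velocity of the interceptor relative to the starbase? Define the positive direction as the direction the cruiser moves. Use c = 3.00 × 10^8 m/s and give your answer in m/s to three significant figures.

2.98 × 10^8 m/s

In units of c (dividing by 3.00 × 10^8 m/s): v = 0.867, u' = 0.930.
u = (u' + v)/(1 + u'v/c²):
u = (0.930 + 0.867) / (1 + 0.930·0.867) = 1.7967/1.8060 = 0.9948
(Galilean addition would give +1.797c, exceeding c.)
Converting back: u = 0.9948 × 3.00 × 10^8 m/s.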